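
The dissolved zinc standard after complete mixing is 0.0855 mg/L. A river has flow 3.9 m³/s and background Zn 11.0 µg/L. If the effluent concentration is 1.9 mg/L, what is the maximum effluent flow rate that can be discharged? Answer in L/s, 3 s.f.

11.0 µg/L = 0.011 mg/L.
Mass balance at complete mixing: C_std·(Q_w + Q_r) = Q_w·C_e + Q_r·C_b.
Rearranging, Q_w = Q_r·(C_std − C_b)/(C_e − C_std) = 3.9·(0.0855 − 0.011) / (1.9 − 0.0855) = 0.1601 m³/s.
= 160.1 L/s.

160 L/s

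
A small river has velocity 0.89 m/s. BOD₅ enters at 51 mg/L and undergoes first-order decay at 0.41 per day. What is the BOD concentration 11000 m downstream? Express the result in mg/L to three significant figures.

48.1 mg/L

Travel time t = 11000 m / 0.89 m/s = 1.1e+04/0.89 = 1.236e+04 s = 0.1431 d.
First-order decay: C = 51·exp(−0.41·0.1431) = 51·0.943 = 48.09 mg/L.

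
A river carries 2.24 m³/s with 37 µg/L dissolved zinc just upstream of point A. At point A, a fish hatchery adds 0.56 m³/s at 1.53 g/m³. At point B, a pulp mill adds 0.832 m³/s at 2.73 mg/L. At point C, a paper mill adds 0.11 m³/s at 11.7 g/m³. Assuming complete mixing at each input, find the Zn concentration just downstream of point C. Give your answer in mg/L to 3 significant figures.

37 µg/L = 0.037 mg/L.
After input A: C = (2.24·0.037 + 0.56·1.53) / 2.8 = 0.3356 mg/L.
After input B: C = (2.8·0.3356 + 0.832·2.73) / 3.632 = 0.8841 mg/L.
After input C: C = (3.632·0.8841 + 0.11·11.7) / 3.742 = 1.202 mg/L.

1.20 mg/L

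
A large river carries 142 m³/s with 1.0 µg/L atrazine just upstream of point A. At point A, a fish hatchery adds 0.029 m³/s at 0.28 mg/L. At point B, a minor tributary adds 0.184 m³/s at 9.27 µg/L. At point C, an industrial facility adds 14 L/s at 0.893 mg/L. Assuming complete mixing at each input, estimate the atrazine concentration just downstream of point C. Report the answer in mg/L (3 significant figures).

0.00116 mg/L

1.0 µg/L = 0.001 mg/L.
After input A: C = (142·0.001 + 0.029·0.28) / 142 = 0.001057 mg/L.
9.27 µg/L = 0.00927 mg/L.
After input B: C = (142·0.001057 + 0.184·0.00927) / 142.2 = 0.001068 mg/L.
14 L/s = 0.014 m³/s.
After input C: C = (142.2·0.001068 + 0.014·0.893) / 142.2 = 0.001155 mg/L.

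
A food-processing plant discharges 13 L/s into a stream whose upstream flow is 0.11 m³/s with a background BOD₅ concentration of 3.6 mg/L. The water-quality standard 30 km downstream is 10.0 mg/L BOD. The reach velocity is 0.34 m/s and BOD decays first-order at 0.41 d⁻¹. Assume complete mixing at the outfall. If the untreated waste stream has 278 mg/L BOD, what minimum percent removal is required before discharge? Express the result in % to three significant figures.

59.2 %

13 L/s = 0.013 m³/s.
Travel time to the compliance point: t = 3e+04/0.34 = 8.824e+04 s = 1.021 d; decay factor exp(−0.41·1.021) = 0.6579.
So the concentration just after mixing may be at most 10/0.6579 = 15.2 mg/L.
Mass balance: 15.2·0.123 = 0.013·Cₑ + 0.11·3.6.
Cₑ = (1.87 − 0.396) / 0.013 = 113.4 mg/L.
Required removal = 1 − 113.4/278 = 59.23 %.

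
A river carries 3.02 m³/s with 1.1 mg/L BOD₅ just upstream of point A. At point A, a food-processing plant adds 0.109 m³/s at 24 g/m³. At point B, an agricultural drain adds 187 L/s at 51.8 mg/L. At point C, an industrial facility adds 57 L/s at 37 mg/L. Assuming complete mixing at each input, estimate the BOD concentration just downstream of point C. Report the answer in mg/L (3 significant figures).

5.26 mg/L

After input A: C = (3.02·1.1 + 0.109·24) / 3.129 = 1.898 mg/L.
187 L/s = 0.187 m³/s.
After input B: C = (3.129·1.898 + 0.187·51.8) / 3.316 = 4.712 mg/L.
57 L/s = 0.057 m³/s.
After input C: C = (3.316·4.712 + 0.057·37) / 3.373 = 5.258 mg/L.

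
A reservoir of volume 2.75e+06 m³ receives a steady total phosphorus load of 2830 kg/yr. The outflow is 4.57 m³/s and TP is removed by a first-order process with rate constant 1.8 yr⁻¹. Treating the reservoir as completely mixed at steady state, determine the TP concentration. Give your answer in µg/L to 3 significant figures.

19.0 µg/L

Outflow Q = 4.57 m³/s × 3.156e+07 s/yr = 1.442e+08 m³/yr.
Steady-state CSTR mass balance: W = Q·C + k·V·C, so C = W/(Q + kV).
Q + kV = 1.442e+08 + 1.8·2.75e+06 = 1.492e+08 m³/yr.
C = 2830/1.492e+08 = 1.897e-05 kg/m³ = 0.01897 mg/L = 18.97 µg/L.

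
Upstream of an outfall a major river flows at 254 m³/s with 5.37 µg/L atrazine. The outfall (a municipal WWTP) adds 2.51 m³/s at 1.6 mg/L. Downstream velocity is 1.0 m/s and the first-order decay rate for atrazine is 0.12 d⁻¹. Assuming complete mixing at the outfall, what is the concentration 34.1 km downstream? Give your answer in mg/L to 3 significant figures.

5.37 µg/L = 0.00537 mg/L.
After complete mixing, C₀ = (2.51·1.6 + 254·0.00537) / 256.5 = 0.02097 mg/L.
Travel time t = 3.41e+04 m / 1.0 m/s = 3.41e+04 s = 0.3947 d.
C = 0.02097·exp(−0.12·0.3947) = 0.02097·0.9537 = 0.02 mg/L.

0.0200 mg/L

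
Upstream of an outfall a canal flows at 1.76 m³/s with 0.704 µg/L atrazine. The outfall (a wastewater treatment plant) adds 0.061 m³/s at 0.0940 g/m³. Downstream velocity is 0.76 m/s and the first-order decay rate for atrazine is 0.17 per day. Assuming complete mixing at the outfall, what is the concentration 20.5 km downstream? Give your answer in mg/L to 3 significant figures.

0.00363 mg/L

0.704 µg/L = 0.000704 mg/L.
After complete mixing, C₀ = (0.061·0.094 + 1.76·0.000704) / 1.821 = 0.003829 mg/L.
Travel time t = 2.05e+04 m / 0.76 m/s = 2.697e+04 s = 0.3122 d.
C = 0.003829·exp(−0.17·0.3122) = 0.003829·0.9483 = 0.003631 mg/L.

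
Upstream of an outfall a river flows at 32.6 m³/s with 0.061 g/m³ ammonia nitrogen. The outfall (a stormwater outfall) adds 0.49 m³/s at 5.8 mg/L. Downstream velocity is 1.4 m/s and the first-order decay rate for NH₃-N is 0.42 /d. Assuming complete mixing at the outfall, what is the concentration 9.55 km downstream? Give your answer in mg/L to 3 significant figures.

0.141 mg/L

After complete mixing, C₀ = (0.49·5.8 + 32.6·0.061) / 33.09 = 0.146 mg/L.
Travel time t = 9550 m / 1.4 m/s = 6821 s = 0.07895 d.
C = 0.146·exp(−0.42·0.07895) = 0.146·0.9674 = 0.1412 mg/L.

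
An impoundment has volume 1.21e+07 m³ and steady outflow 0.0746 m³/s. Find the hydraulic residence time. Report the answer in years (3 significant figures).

5.14 yr

Q = 0.0746 m³/s × 3.156e+07 s/yr = 2.354e+06 m³/yr.
Hydraulic residence time τ = V/Q = 1.21e+07/2.354e+06 = 5.14 yr.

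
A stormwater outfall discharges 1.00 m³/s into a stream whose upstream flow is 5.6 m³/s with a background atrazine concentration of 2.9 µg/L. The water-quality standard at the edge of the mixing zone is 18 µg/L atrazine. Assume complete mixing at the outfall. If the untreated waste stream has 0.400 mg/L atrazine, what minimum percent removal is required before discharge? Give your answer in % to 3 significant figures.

2.9 µg/L = 0.0029 mg/L.
18 µg/L = 0.018 mg/L.
Mass balance: 0.018·6.6 = 1·Cₑ + 5.6·0.0029.
Cₑ = (0.1188 − 0.01624) / 1 = 0.1026 mg/L.
Required removal = 1 − 0.1026/0.400 = 74.36 %.

74.4 %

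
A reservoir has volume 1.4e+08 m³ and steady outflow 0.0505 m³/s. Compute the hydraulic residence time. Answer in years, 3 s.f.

Q = 0.0505 m³/s × 3.156e+07 s/yr = 1.594e+06 m³/yr.
Hydraulic residence time τ = V/Q = 1.4e+08/1.594e+06 = 87.85 yr.

87.8 yr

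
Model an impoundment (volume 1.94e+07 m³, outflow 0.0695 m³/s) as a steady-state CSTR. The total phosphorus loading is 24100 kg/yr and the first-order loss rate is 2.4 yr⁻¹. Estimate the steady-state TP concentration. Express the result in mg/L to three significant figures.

Outflow Q = 0.0695 m³/s × 3.156e+07 s/yr = 2.193e+06 m³/yr.
Steady-state CSTR mass balance: W = Q·C + k·V·C, so C = W/(Q + kV).
Q + kV = 2.193e+06 + 2.4·1.94e+07 = 4.875e+07 m³/yr.
C = 24100/4.875e+07 = 0.0004943 kg/m³ = 0.4943 mg/L.

0.494 mg/L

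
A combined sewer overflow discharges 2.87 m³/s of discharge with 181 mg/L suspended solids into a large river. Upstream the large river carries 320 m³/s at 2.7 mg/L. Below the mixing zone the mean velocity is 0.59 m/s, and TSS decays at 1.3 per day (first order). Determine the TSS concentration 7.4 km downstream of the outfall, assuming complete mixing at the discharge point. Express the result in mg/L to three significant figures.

After complete mixing, C₀ = (2.87·181 + 320·2.7) / 322.9 = 4.285 mg/L.
Travel time t = 7400 m / 0.59 m/s = 1.254e+04 s = 0.1452 d.
C = 4.285·exp(−1.3·0.1452) = 4.285·0.828 = 3.548 mg/L.

3.55 mg/L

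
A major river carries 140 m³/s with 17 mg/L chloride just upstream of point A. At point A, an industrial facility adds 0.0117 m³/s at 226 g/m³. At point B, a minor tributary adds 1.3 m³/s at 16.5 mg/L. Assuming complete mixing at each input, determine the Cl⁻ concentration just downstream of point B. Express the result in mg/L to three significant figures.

17.0 mg/L

After input A: C = (140·17 + 0.0117·226) / 140 = 17.02 mg/L.
After input B: C = (140·17.02 + 1.3·16.5) / 141.3 = 17.01 mg/L.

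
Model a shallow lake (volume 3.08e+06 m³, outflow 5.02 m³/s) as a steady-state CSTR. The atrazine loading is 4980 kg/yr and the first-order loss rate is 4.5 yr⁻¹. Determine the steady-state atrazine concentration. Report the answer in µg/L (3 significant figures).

28.9 µg/L

Outflow Q = 5.02 m³/s × 3.156e+07 s/yr = 1.584e+08 m³/yr.
Steady-state CSTR mass balance: W = Q·C + k·V·C, so C = W/(Q + kV).
Q + kV = 1.584e+08 + 4.5·3.08e+06 = 1.723e+08 m³/yr.
C = 4980/1.723e+08 = 2.891e-05 kg/m³ = 0.02891 mg/L = 28.91 µg/L.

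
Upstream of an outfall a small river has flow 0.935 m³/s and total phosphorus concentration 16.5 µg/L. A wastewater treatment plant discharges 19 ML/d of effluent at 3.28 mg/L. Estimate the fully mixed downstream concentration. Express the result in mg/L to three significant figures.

19 ML/d = 0.2199 m³/s.
16.5 µg/L = 0.0165 mg/L.
Flow-weighted mixing gives C = (0.2199·3.28 + 0.935·0.0165) / (0.2199 + 0.935) = 0.7367/1.155 = 0.6379 mg/L.

0.638 mg/L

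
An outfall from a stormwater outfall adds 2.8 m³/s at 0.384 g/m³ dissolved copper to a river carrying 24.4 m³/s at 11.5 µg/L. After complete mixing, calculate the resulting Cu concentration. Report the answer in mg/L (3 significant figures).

0.0498 mg/L

11.5 µg/L = 0.0115 mg/L.
Conservation of mass across the mixing zone: C = (2.8·0.384 + 24.4·0.0115) / (2.8 + 24.4) = 1.356/27.2 = 0.04985 mg/L.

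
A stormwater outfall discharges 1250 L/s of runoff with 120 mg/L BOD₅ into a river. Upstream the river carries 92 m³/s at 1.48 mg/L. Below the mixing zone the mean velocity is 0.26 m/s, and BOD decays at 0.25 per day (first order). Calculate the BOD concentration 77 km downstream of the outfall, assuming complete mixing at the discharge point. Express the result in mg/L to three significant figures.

1.30 mg/L

1250 L/s = 1.25 m³/s.
After complete mixing, C₀ = (1.25·120 + 92·1.48) / 93.25 = 3.069 mg/L.
Travel time t = 7.7e+04 m / 0.26 m/s = 2.962e+05 s = 3.428 d.
C = 3.069·exp(−0.25·3.428) = 3.069·0.4245 = 1.303 mg/L.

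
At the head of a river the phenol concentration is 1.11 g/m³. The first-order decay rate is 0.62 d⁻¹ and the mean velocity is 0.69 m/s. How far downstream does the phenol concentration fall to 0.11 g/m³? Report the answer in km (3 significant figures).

222 km

From C = C₀·e^(−kt), t = ln(C₀/C)/k = ln(1.11/0.11)/0.62 = 2.312/0.62 = 3.728 d.
Distance = v·t = 0.69 m/s × 3.221e+05 s = 2.223e+05 m = 222.3 km.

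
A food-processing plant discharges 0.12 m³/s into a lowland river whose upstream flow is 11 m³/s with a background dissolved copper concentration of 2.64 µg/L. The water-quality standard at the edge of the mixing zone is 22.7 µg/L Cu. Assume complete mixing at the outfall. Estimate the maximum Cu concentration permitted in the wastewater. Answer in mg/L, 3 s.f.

1.86 mg/L

2.64 µg/L = 0.00264 mg/L.
22.7 µg/L = 0.0227 mg/L.
Mass balance: 0.0227·11.12 = 0.12·Cₑ + 11·0.00264.
Cₑ = (0.2524 − 0.02904) / 0.12 = 1.862 mg/L.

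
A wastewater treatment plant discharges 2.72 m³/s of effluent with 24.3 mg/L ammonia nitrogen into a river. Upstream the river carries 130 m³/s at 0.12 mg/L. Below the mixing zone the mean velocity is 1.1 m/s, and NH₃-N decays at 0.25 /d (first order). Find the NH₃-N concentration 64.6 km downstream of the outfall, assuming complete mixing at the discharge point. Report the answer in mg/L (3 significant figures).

After complete mixing, C₀ = (2.72·24.3 + 130·0.12) / 132.7 = 0.6156 mg/L.
Travel time t = 6.46e+04 m / 1.1 m/s = 5.873e+04 s = 0.6797 d.
C = 0.6156·exp(−0.25·0.6797) = 0.6156·0.8437 = 0.5194 mg/L.

0.519 mg/L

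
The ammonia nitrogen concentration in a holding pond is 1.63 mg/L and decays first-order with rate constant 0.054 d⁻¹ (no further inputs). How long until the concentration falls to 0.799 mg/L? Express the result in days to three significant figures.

t = ln(C₀/C)/k = ln(1.63/0.799)/0.054 = 0.713/0.054 = 13.2 d.

13.2 d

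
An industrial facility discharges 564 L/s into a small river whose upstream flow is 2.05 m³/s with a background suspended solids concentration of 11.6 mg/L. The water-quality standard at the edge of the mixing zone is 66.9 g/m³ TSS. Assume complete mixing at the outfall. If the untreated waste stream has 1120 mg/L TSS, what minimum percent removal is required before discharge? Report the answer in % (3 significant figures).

76.1 %

564 L/s = 0.564 m³/s.
Mass balance: 66.9·2.614 = 0.564·Cₑ + 2.05·11.6.
Cₑ = (174.9 − 23.78) / 0.564 = 267.9 mg/L.
Required removal = 1 − 267.9/1120 = 76.08 %.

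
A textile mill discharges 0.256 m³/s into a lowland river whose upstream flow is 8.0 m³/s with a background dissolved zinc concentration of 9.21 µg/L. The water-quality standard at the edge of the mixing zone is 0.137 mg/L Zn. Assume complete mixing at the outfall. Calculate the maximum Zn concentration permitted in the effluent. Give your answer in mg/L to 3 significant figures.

9.21 µg/L = 0.00921 mg/L.
Mass balance: 0.137·8.256 = 0.256·Cₑ + 8·0.00921.
Cₑ = (1.131 − 0.07368) / 0.256 = 4.13 mg/L.

4.13 mg/L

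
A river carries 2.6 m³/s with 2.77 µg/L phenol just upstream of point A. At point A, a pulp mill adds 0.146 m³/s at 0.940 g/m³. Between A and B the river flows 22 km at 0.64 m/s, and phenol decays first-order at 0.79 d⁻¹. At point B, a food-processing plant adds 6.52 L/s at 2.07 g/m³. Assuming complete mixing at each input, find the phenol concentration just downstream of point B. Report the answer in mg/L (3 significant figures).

0.0432 mg/L

2.77 µg/L = 0.00277 mg/L.
After input A: C = (2.6·0.00277 + 0.146·0.94) / 2.746 = 0.0526 mg/L.
Over the 22 km reach to input B (t = 3.438e+04 s = 0.3979 d), decay gives C = 0.0526·exp(−0.79·0.3979) = 0.03841 mg/L.
6.52 L/s = 0.00652 m³/s.
After input B: C = (2.746·0.03841 + 0.00652·2.07) / 2.753 = 0.04323 mg/L.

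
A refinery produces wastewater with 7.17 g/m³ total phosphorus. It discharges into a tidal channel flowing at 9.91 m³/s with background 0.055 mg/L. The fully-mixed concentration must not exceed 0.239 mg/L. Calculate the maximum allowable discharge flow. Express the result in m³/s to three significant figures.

0.263 m³/s

Mass balance at complete mixing: C_std·(Q_w + Q_r) = Q_w·C_e + Q_r·C_b.
Rearranging, Q_w = Q_r·(C_std − C_b)/(C_e − C_std) = 9.91·(0.239 − 0.055) / (7.17 − 0.239) = 0.2631 m³/s.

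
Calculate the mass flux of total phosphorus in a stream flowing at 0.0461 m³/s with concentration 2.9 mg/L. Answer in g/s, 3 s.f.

0.134 g/s

Mass flux = Q·C = 0.0461 m³/s × 2.9 g/m³ = 0.1337 g/s.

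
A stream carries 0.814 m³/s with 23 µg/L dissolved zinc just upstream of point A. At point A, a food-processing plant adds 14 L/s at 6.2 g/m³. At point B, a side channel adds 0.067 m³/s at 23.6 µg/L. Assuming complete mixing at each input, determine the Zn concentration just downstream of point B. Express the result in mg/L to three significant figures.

23 µg/L = 0.023 mg/L.
14 L/s = 0.014 m³/s.
After input A: C = (0.814·0.023 + 0.014·6.2) / 0.828 = 0.1274 mg/L.
23.6 µg/L = 0.0236 mg/L.
After input B: C = (0.828·0.1274 + 0.067·0.0236) / 0.895 = 0.1197 mg/L.

0.120 mg/L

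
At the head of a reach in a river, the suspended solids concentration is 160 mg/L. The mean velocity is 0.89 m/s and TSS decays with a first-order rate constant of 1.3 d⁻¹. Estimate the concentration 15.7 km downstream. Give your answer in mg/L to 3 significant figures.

123 mg/L

Travel time t = 15.7 km / 0.89 m/s = 1.57e+04/0.89 = 1.764e+04 s = 0.2042 d.
First-order decay: C = 160·exp(−1.3·0.2042) = 160·0.7669 = 122.7 mg/L.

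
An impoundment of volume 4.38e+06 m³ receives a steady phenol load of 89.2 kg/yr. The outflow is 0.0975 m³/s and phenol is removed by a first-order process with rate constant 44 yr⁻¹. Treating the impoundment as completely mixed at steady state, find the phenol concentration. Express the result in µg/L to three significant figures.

Outflow Q = 0.0975 m³/s × 3.156e+07 s/yr = 3.077e+06 m³/yr.
Steady-state CSTR mass balance: W = Q·C + k·V·C, so C = W/(Q + kV).
Q + kV = 3.077e+06 + 44·4.38e+06 = 1.958e+08 m³/yr.
C = 89.2/1.958e+08 = 4.556e-07 kg/m³ = 0.0004556 mg/L = 0.4556 µg/L.

0.456 µg/L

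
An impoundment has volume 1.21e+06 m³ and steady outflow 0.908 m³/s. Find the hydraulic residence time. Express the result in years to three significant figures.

0.0422 yr

Q = 0.908 m³/s × 3.156e+07 s/yr = 2.865e+07 m³/yr.
Hydraulic residence time τ = V/Q = 1.21e+06/2.865e+07 = 0.04223 yr.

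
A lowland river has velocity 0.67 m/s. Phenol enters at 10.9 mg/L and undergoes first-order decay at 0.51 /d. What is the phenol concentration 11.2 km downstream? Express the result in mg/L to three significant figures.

Travel time t = 11.2 km / 0.67 m/s = 1.12e+04/0.67 = 1.672e+04 s = 0.1935 d.
First-order decay: C = 10.9·exp(−0.51·0.1935) = 10.9·0.906 = 9.876 mg/L.

9.88 mg/L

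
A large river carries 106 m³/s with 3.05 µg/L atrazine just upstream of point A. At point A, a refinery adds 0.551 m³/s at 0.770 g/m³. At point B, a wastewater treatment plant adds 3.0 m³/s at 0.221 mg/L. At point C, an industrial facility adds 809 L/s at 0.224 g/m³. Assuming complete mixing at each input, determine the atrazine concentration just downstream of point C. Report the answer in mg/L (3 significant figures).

0.0144 mg/L

3.05 µg/L = 0.00305 mg/L.
After input A: C = (106·0.00305 + 0.551·0.77) / 106.6 = 0.007016 mg/L.
After input B: C = (106.6·0.007016 + 3·0.221) / 109.6 = 0.01288 mg/L.
809 L/s = 0.809 m³/s.
After input C: C = (109.6·0.01288 + 0.809·0.224) / 110.4 = 0.01442 mg/L.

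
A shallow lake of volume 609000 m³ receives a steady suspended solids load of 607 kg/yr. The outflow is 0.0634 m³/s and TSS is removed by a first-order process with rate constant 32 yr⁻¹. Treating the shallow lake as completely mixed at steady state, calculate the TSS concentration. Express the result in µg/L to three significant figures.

Outflow Q = 0.0634 m³/s × 3.156e+07 s/yr = 2.001e+06 m³/yr.
Steady-state CSTR mass balance: W = Q·C + k·V·C, so C = W/(Q + kV).
Q + kV = 2.001e+06 + 32·609000 = 2.149e+07 m³/yr.
C = 607/2.149e+07 = 2.825e-05 kg/m³ = 0.02825 mg/L = 28.25 µg/L.

28.2 µg/L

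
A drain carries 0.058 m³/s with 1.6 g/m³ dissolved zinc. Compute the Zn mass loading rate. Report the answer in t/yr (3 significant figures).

2.93 t/yr

Mass flux = Q·C = 0.058 m³/s × 1.6 g/m³ = 0.0928 g/s.
= 0.0928 g/s × 31.56 = 2.929 t/yr.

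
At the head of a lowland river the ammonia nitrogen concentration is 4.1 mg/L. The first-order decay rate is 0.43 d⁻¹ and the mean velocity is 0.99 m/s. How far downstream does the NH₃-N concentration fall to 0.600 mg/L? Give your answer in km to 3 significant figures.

From C = C₀·e^(−kt), t = ln(C₀/C)/k = ln(4.1/0.600)/0.43 = 1.922/0.43 = 4.469 d.
Distance = v·t = 0.99 m/s × 3.862e+05 s = 3.823e+05 m = 382.3 km.

382 km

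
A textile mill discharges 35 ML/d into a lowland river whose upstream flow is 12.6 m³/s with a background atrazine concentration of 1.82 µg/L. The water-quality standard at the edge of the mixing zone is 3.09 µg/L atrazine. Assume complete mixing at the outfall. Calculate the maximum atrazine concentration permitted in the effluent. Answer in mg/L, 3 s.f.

35 ML/d = 0.4051 m³/s.
1.82 µg/L = 0.00182 mg/L.
3.09 µg/L = 0.00309 mg/L.
Mass balance: 0.00309·13.01 = 0.4051·Cₑ + 12.6·0.00182.
Cₑ = (0.04019 − 0.02293) / 0.4051 = 0.04259 mg/L.

0.0426 mg/L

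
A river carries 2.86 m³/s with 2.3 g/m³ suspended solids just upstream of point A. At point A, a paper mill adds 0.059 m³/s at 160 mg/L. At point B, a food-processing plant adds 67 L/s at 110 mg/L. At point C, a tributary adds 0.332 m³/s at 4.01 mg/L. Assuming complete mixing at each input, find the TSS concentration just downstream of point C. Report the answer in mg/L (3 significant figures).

After input A: C = (2.86·2.3 + 0.059·160) / 2.919 = 5.487 mg/L.
67 L/s = 0.067 m³/s.
After input B: C = (2.919·5.487 + 0.067·110) / 2.986 = 7.833 mg/L.
After input C: C = (2.986·7.833 + 0.332·4.01) / 3.318 = 7.45 mg/L.

7.45 mg/L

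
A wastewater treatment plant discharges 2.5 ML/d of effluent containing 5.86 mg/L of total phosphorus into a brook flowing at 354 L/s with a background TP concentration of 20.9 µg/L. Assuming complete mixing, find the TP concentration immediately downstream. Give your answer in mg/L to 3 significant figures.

0.462 mg/L

2.5 ML/d = 0.02894 m³/s.
354 L/s = 0.354 m³/s.
20.9 µg/L = 0.0209 mg/L.
By mass balance at complete mixing, C = (0.02894·5.86 + 0.354·0.0209) / (0.02894 + 0.354) = 0.177/0.3829 = 0.4621 mg/L.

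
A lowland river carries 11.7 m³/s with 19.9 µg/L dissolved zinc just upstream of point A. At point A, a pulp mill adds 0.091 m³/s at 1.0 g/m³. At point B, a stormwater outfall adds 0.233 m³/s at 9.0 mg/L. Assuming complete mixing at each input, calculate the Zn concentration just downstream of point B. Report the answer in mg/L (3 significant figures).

19.9 µg/L = 0.0199 mg/L.
After input A: C = (11.7·0.0199 + 0.091·1) / 11.79 = 0.02746 mg/L.
After input B: C = (11.79·0.02746 + 0.233·9) / 12.02 = 0.2013 mg/L.

0.201 mg/L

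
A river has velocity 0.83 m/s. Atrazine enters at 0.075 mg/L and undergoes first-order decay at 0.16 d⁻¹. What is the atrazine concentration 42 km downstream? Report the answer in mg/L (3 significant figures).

Travel time t = 42 km / 0.83 m/s = 4.2e+04/0.83 = 5.06e+04 s = 0.5857 d.
First-order decay: C = 0.075·exp(−0.16·0.5857) = 0.075·0.9105 = 0.06829 mg/L.

0.0683 mg/L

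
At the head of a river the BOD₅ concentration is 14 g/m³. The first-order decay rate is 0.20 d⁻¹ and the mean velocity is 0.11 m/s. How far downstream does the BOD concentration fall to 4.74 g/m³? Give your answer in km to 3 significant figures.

From C = C₀·e^(−kt), t = ln(C₀/C)/k = ln(14/4.74)/0.20 = 1.083/0.20 = 5.415 d.
Distance = v·t = 0.11 m/s × 4.679e+05 s = 5.147e+04 m = 51.47 km.

51.5 km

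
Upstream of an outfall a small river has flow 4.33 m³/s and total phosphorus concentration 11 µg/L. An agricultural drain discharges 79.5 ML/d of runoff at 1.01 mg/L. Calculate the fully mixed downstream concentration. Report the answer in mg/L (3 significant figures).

79.5 ML/d = 0.9201 m³/s.
11 µg/L = 0.011 mg/L.
Flow-weighted mixing gives C = (0.9201·1.01 + 4.33·0.011) / (0.9201 + 4.33) = 0.977/5.25 = 0.1861 mg/L.

0.186 mg/L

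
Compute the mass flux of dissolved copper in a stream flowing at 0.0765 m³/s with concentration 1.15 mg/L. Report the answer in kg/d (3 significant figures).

Mass flux = Q·C = 0.0765 m³/s × 1.15 g/m³ = 0.08797 g/s.
= 0.08797 g/s × 86.4 = 7.601 kg/d.

7.60 kg/d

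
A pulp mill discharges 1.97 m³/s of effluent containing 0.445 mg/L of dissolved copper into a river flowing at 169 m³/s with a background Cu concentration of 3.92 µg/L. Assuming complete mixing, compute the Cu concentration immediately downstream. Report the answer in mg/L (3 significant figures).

3.92 µg/L = 0.00392 mg/L.
Conservation of mass across the mixing zone: C = (1.97·0.445 + 169·0.00392) / (1.97 + 169) = 1.539/171 = 0.009002 mg/L.

0.00900 mg/L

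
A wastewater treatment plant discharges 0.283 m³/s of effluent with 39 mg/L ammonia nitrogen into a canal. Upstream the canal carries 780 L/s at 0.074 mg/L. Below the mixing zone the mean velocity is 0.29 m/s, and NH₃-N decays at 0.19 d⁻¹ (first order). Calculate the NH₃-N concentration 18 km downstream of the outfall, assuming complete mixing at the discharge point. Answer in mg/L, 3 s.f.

9.11 mg/L

780 L/s = 0.78 m³/s.
After complete mixing, C₀ = (0.283·39 + 0.78·0.074) / 1.063 = 10.44 mg/L.
Travel time t = 1.8e+04 m / 0.29 m/s = 6.207e+04 s = 0.7184 d.
C = 10.44·exp(−0.19·0.7184) = 10.44·0.8724 = 9.106 mg/L.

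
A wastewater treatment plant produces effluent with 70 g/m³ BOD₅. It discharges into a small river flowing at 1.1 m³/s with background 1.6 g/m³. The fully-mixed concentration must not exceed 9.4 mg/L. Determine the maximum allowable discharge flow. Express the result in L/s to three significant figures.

Mass balance at complete mixing: C_std·(Q_w + Q_r) = Q_w·C_e + Q_r·C_b.
Rearranging, Q_w = Q_r·(C_std − C_b)/(C_e − C_std) = 1.1·(9.4 − 1.6) / (70 − 9.4) = 0.1416 m³/s.
= 141.6 L/s.

142 L/s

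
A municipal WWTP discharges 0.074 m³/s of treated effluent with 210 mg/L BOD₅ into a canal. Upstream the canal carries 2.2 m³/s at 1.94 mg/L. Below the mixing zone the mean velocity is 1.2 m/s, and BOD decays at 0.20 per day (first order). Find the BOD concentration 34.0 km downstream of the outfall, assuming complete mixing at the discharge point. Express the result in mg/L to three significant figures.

After complete mixing, C₀ = (0.074·210 + 2.2·1.94) / 2.274 = 8.711 mg/L.
Travel time t = 3.4e+04 m / 1.2 m/s = 2.833e+04 s = 0.3279 d.
C = 8.711·exp(−0.20·0.3279) = 8.711·0.9365 = 8.158 mg/L.

8.16 mg/L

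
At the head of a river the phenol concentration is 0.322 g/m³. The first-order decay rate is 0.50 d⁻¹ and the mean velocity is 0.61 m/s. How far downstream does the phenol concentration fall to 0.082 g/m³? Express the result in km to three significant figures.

144 km

From C = C₀·e^(−kt), t = ln(C₀/C)/k = ln(0.322/0.082)/0.50 = 1.368/0.50 = 2.736 d.
Distance = v·t = 0.61 m/s × 2.364e+05 s = 1.442e+05 m = 144.2 km.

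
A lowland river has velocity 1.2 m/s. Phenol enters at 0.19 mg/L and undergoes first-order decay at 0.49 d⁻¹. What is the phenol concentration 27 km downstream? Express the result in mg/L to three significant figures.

Travel time t = 27 km / 1.2 m/s = 2.7e+04/1.2 = 2.25e+04 s = 0.2604 d.
First-order decay: C = 0.19·exp(−0.49·0.2604) = 0.19·0.8802 = 0.1672 mg/L.

0.167 mg/L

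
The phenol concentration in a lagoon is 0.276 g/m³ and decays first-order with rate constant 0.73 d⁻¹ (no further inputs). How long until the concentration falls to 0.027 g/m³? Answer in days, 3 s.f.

3.18 d

t = ln(C₀/C)/k = ln(0.276/0.027)/0.73 = 2.325/0.73 = 3.184 d.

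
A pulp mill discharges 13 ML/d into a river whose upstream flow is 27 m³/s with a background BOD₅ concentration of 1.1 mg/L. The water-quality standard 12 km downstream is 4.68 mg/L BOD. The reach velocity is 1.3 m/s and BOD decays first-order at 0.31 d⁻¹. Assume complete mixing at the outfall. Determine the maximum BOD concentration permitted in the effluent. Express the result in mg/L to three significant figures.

676 mg/L

13 ML/d = 0.1505 m³/s.
Travel time to the compliance point: t = 1.2e+04/1.3 = 9231 s = 0.1068 d; decay factor exp(−0.31·0.1068) = 0.9674.
So the concentration just after mixing may be at most 4.68/0.9674 = 4.838 mg/L.
Mass balance: 4.838·27.15 = 0.1505·Cₑ + 27·1.1.
Cₑ = (131.3 − 29.7) / 0.1505 = 675.5 mg/L.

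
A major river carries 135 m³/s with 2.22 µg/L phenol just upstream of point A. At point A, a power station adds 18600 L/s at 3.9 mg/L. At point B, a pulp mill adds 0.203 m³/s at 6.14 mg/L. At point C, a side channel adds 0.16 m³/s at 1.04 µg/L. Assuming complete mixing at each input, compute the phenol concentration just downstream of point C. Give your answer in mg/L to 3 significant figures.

2.22 µg/L = 0.00222 mg/L.
18600 L/s = 18.6 m³/s.
After input A: C = (135·0.00222 + 18.6·3.9) / 153.6 = 0.4742 mg/L.
After input B: C = (153.6·0.4742 + 0.203·6.14) / 153.8 = 0.4817 mg/L.
1.04 µg/L = 0.00104 mg/L.
After input C: C = (153.8·0.4817 + 0.16·0.00104) / 154 = 0.4812 mg/L.

0.481 mg/L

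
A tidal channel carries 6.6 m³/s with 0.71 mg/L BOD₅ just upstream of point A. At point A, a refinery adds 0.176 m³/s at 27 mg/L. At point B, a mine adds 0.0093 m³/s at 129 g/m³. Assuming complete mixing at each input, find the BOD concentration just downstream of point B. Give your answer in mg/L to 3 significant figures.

After input A: C = (6.6·0.71 + 0.176·27) / 6.776 = 1.393 mg/L.
After input B: C = (6.776·1.393 + 0.0093·129) / 6.785 = 1.568 mg/L.

1.57 mg/L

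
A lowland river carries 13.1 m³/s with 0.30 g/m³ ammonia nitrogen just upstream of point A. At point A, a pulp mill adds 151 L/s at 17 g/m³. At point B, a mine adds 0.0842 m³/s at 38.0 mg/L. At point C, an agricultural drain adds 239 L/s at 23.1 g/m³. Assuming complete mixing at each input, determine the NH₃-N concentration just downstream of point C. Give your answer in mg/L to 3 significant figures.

151 L/s = 0.151 m³/s.
After input A: C = (13.1·0.3 + 0.151·17) / 13.25 = 0.4903 mg/L.
After input B: C = (13.25·0.4903 + 0.0842·38) / 13.34 = 0.7271 mg/L.
239 L/s = 0.239 m³/s.
After input C: C = (13.34·0.7271 + 0.239·23.1) / 13.57 = 1.121 mg/L.

1.12 mg/L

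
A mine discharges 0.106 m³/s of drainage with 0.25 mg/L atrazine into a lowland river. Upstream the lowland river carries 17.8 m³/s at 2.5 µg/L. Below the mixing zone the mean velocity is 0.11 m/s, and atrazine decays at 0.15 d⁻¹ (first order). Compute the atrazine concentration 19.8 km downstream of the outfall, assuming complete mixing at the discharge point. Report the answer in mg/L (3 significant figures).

0.00290 mg/L

2.5 µg/L = 0.0025 mg/L.
After complete mixing, C₀ = (0.106·0.25 + 17.8·0.0025) / 17.91 = 0.003965 mg/L.
Travel time t = 1.98e+04 m / 0.11 m/s = 1.8e+05 s = 2.083 d.
C = 0.003965·exp(−0.15·2.083) = 0.003965·0.7316 = 0.002901 mg/L.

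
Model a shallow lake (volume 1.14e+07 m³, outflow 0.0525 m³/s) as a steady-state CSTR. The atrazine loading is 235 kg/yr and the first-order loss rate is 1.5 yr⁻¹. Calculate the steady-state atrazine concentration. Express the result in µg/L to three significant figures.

12.5 µg/L

Outflow Q = 0.0525 m³/s × 3.156e+07 s/yr = 1.657e+06 m³/yr.
Steady-state CSTR mass balance: W = Q·C + k·V·C, so C = W/(Q + kV).
Q + kV = 1.657e+06 + 1.5·1.14e+07 = 1.876e+07 m³/yr.
C = 235/1.876e+07 = 1.253e-05 kg/m³ = 0.01253 mg/L = 12.53 µg/L.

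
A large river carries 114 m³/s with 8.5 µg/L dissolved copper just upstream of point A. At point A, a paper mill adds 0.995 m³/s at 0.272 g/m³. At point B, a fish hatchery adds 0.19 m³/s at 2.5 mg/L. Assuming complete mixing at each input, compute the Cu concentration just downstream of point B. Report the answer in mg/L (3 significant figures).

8.5 µg/L = 0.0085 mg/L.
After input A: C = (114·0.0085 + 0.995·0.272) / 115 = 0.01078 mg/L.
After input B: C = (115·0.01078 + 0.19·2.5) / 115.2 = 0.01489 mg/L.

0.0149 mg/L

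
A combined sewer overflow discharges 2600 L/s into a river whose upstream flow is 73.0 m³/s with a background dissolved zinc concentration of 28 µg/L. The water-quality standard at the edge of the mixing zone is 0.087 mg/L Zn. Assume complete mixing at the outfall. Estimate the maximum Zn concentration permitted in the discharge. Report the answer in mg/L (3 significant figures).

1.74 mg/L

2600 L/s = 2.6 m³/s.
28 µg/L = 0.028 mg/L.
Mass balance: 0.087·75.6 = 2.6·Cₑ + 73·0.028.
Cₑ = (6.577 − 2.044) / 2.6 = 1.744 mg/L.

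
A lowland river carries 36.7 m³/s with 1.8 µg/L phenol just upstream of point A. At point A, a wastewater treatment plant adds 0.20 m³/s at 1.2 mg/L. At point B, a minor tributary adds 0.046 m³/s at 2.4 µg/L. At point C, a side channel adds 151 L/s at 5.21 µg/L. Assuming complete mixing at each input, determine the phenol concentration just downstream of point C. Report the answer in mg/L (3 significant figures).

1.8 µg/L = 0.0018 mg/L.
After input A: C = (36.7·0.0018 + 0.2·1.2) / 36.9 = 0.008294 mg/L.
2.4 µg/L = 0.0024 mg/L.
After input B: C = (36.9·0.008294 + 0.046·0.0024) / 36.95 = 0.008287 mg/L.
151 L/s = 0.151 m³/s.
5.21 µg/L = 0.00521 mg/L.
After input C: C = (36.95·0.008287 + 0.151·0.00521) / 37.1 = 0.008274 mg/L.

0.00827 mg/L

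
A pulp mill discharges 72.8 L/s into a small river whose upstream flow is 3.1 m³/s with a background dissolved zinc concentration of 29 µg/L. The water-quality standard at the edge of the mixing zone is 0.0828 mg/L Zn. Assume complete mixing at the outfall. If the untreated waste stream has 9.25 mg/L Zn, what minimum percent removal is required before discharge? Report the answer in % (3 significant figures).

72.8 L/s = 0.0728 m³/s.
29 µg/L = 0.029 mg/L.
Mass balance: 0.0828·3.173 = 0.0728·Cₑ + 3.1·0.029.
Cₑ = (0.2627 − 0.0899) / 0.0728 = 2.374 mg/L.
Required removal = 1 − 2.374/9.25 = 74.34 %.

74.3 %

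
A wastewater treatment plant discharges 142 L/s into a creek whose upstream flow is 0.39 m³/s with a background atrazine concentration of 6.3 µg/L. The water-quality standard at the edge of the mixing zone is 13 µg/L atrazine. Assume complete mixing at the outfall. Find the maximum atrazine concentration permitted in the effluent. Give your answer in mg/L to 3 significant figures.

142 L/s = 0.142 m³/s.
6.3 µg/L = 0.0063 mg/L.
13 µg/L = 0.013 mg/L.
Mass balance: 0.013·0.532 = 0.142·Cₑ + 0.39·0.0063.
Cₑ = (0.006916 − 0.002457) / 0.142 = 0.0314 mg/L.

0.0314 mg/L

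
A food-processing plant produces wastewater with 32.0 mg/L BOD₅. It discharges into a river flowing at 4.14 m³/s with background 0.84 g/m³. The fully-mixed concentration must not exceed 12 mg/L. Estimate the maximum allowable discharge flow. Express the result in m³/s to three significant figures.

2.31 m³/s

Mass balance at complete mixing: C_std·(Q_w + Q_r) = Q_w·C_e + Q_r·C_b.
Rearranging, Q_w = Q_r·(C_std − C_b)/(C_e − C_std) = 4.14·(12 − 0.84) / (32 − 12) = 2.31 m³/s.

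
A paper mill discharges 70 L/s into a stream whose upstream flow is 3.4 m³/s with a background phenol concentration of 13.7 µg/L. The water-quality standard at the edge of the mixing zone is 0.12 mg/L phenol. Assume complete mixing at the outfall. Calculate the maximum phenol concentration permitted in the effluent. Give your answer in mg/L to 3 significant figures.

5.28 mg/L

70 L/s = 0.07 m³/s.
13.7 µg/L = 0.0137 mg/L.
Mass balance: 0.12·3.47 = 0.07·Cₑ + 3.4·0.0137.
Cₑ = (0.4164 − 0.04658) / 0.07 = 5.283 mg/L.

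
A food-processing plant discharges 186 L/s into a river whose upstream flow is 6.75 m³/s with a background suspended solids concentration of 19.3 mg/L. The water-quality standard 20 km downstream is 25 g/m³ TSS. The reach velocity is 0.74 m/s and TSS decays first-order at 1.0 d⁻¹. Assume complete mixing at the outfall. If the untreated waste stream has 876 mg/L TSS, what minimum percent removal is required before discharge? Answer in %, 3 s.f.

186 L/s = 0.186 m³/s.
Travel time to the compliance point: t = 2e+04/0.74 = 2.703e+04 s = 0.3128 d; decay factor exp(−1.0·0.3128) = 0.7314.
So the concentration just after mixing may be at most 25/0.7314 = 34.18 mg/L.
Mass balance: 34.18·6.936 = 0.186·Cₑ + 6.75·19.3.
Cₑ = (237.1 − 130.3) / 0.186 = 574.2 mg/L.
Required removal = 1 − 574.2/876 = 34.45 %.

34.4 %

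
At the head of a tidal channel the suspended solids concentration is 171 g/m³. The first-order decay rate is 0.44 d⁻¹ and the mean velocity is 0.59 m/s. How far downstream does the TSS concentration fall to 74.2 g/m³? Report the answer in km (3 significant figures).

96.7 km

From C = C₀·e^(−kt), t = ln(C₀/C)/k = ln(171/74.2)/0.44 = 0.8349/0.44 = 1.897 d.
Distance = v·t = 0.59 m/s × 1.639e+05 s = 9.673e+04 m = 96.73 km.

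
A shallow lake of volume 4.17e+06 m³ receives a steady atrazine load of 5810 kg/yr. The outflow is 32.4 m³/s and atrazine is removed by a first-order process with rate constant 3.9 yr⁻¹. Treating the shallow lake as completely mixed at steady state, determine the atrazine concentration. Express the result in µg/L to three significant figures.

5.59 µg/L

Outflow Q = 32.4 m³/s × 3.156e+07 s/yr = 1.022e+09 m³/yr.
Steady-state CSTR mass balance: W = Q·C + k·V·C, so C = W/(Q + kV).
Q + kV = 1.022e+09 + 3.9·4.17e+06 = 1.039e+09 m³/yr.
C = 5810/1.039e+09 = 5.593e-06 kg/m³ = 0.005593 mg/L = 5.593 µg/L.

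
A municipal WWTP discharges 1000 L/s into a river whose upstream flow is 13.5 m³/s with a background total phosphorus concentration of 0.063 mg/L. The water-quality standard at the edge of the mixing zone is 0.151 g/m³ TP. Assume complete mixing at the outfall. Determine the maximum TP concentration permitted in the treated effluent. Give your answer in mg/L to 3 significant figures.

1000 L/s = 1 m³/s.
Mass balance: 0.151·14.5 = 1·Cₑ + 13.5·0.063.
Cₑ = (2.189 − 0.8505) / 1 = 1.339 mg/L.

1.34 mg/L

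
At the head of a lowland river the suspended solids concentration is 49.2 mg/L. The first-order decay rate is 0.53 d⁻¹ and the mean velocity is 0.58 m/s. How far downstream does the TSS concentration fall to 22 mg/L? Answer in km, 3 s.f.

From C = C₀·e^(−kt), t = ln(C₀/C)/k = ln(49.2/22)/0.53 = 0.8049/0.53 = 1.519 d.
Distance = v·t = 0.58 m/s × 1.312e+05 s = 7.61e+04 m = 76.1 km.

76.1 km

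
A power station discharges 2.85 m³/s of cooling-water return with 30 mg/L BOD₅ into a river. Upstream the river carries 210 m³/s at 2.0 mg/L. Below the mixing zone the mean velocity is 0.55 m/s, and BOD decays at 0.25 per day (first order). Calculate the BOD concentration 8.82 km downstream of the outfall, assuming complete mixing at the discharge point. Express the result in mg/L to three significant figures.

After complete mixing, C₀ = (2.85·30 + 210·2) / 212.8 = 2.375 mg/L.
Travel time t = 8820 m / 0.55 m/s = 1.604e+04 s = 0.1856 d.
C = 2.375·exp(−0.25·0.1856) = 2.375·0.9547 = 2.267 mg/L.

2.27 mg/L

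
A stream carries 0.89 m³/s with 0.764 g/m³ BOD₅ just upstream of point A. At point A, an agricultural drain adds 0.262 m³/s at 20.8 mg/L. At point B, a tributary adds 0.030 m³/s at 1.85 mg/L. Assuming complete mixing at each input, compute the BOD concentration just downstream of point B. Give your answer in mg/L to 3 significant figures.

5.23 mg/L

After input A: C = (0.89·0.764 + 0.262·20.8) / 1.152 = 5.321 mg/L.
After input B: C = (1.152·5.321 + 0.03·1.85) / 1.182 = 5.233 mg/L.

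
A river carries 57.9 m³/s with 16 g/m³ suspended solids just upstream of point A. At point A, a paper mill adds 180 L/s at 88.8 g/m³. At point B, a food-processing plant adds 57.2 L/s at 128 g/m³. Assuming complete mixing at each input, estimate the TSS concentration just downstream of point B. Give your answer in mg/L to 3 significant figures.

180 L/s = 0.18 m³/s.
After input A: C = (57.9·16 + 0.18·88.8) / 58.08 = 16.23 mg/L.
57.2 L/s = 0.0572 m³/s.
After input B: C = (58.08·16.23 + 0.0572·128) / 58.14 = 16.34 mg/L.

16.3 mg/L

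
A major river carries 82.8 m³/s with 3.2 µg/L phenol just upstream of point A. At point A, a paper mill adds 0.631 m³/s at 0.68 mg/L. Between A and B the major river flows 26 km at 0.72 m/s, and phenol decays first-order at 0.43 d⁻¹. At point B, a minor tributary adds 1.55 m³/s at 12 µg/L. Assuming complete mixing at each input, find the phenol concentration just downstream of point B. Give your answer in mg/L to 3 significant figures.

0.00704 mg/L

3.2 µg/L = 0.0032 mg/L.
After input A: C = (82.8·0.0032 + 0.631·0.68) / 83.43 = 0.008319 mg/L.
Over the 26 km reach to input B (t = 3.611e+04 s = 0.418 d), decay gives C = 0.008319·exp(−0.43·0.418) = 0.00695 mg/L.
12 µg/L = 0.012 mg/L.
After input B: C = (83.43·0.00695 + 1.55·0.012) / 84.98 = 0.007042 mg/L.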